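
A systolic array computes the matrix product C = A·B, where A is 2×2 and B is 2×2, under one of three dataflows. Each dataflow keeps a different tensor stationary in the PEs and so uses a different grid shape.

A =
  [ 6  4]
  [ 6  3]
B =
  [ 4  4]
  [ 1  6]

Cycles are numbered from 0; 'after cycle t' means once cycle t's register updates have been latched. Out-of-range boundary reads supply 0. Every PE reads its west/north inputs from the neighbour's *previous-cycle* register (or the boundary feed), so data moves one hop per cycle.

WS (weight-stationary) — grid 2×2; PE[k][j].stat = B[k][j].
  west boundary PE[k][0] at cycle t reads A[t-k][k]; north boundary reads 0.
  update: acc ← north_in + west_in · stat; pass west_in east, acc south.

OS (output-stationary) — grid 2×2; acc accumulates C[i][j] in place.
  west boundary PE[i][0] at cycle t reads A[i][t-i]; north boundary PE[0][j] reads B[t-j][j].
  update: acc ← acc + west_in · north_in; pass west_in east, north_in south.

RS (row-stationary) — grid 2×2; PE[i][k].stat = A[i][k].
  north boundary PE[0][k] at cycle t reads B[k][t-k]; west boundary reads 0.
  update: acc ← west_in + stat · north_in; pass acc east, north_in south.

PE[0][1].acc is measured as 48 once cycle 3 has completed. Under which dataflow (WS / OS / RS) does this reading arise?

— WS: 2×2; PE[0][1] trace:
  cycle 0: PE[0][1] → acc 0, east 0, south 0
  cycle 1: PE[0][1] → acc 24, east 6, south 24
  cycle 2: PE[0][1] → acc 24, east 6, south 24
  cycle 3: PE[0][1] → acc 0, east 0, south 0
— OS: 2×2; PE[0][1] trace:
  cycle 0: PE[0][1] → acc 0, east 0, south 0
  cycle 1: PE[0][1] → acc 24, east 6, south 4
  cycle 2: PE[0][1] → acc 48, east 4, south 6
  cycle 3: PE[0][1] → acc 48, east 0, south 0
— RS: 2×2; PE[0][1] trace:
  cycle 0: PE[0][1] → acc 0, east 0, south 0
  cycle 1: PE[0][1] → acc 28, east 28, south 1
  cycle 2: PE[0][1] → acc 48, east 48, south 6
  cycle 3: PE[0][1] → acc 0, east 0, south 0

dataflow = OS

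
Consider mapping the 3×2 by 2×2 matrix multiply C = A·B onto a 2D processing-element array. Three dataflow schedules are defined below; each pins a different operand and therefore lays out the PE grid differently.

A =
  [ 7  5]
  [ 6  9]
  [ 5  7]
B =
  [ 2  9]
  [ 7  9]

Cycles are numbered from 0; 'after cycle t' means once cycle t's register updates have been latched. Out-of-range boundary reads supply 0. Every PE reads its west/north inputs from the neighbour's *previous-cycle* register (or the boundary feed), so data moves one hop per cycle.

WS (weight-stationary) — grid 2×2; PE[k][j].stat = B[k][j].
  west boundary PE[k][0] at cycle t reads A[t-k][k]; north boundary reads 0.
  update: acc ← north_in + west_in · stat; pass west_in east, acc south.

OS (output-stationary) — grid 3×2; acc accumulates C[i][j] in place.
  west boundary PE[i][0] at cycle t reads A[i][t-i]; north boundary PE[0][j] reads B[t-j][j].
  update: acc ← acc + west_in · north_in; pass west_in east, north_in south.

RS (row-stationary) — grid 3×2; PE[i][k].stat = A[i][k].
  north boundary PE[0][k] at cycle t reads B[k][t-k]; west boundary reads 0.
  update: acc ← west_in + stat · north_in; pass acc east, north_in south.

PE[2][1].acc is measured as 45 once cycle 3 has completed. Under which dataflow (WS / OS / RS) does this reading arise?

dataflow = OS

— WS: 2×2 array has no PE[2][1].
Under OS (3×2), PE[2][1]:
  @0  [2,1]  acc 0  |  →0  ↓0
  @1  [2,1]  acc 0  |  →0  ↓0
  @2  [2,1]  acc 0  |  →0  ↓0
  @3  [2,1]  acc 45  |  →5  ↓9
Under RS (3×2), PE[2][1]:
  @0  [2,1]  acc 0  |  →0  ↓0
  @1  [2,1]  acc 0  |  →0  ↓0
  @2  [2,1]  acc 0  |  →0  ↓0
  @3  [2,1]  acc 59  |  →59  ↓7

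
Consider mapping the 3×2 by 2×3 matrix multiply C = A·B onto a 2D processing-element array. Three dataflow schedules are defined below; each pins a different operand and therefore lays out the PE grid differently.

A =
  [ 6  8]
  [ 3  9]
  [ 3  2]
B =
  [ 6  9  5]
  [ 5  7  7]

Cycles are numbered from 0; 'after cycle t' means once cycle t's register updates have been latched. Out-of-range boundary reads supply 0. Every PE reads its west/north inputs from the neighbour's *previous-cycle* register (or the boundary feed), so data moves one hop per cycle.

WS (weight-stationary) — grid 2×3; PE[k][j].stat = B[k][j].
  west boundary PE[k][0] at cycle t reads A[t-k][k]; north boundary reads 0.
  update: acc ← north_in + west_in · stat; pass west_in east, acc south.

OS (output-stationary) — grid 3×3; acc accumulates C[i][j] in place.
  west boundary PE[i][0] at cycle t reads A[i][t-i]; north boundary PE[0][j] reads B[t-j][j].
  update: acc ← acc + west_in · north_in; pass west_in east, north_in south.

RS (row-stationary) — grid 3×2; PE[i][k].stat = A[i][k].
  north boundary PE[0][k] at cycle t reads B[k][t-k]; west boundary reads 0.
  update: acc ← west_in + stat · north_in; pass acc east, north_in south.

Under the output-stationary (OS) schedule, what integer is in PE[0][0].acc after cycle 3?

PE[0][0].acc = 76

OS on a 3×3 grid — tracing PE[0][0] and its feeders:
  c0 r0c0: 36 / 6 / 6
  c1 r0c0: 76 / 8 / 5
  c2 r0c0: 76 / 0 / 0
  c3 r0c0: 76 / 0 / 0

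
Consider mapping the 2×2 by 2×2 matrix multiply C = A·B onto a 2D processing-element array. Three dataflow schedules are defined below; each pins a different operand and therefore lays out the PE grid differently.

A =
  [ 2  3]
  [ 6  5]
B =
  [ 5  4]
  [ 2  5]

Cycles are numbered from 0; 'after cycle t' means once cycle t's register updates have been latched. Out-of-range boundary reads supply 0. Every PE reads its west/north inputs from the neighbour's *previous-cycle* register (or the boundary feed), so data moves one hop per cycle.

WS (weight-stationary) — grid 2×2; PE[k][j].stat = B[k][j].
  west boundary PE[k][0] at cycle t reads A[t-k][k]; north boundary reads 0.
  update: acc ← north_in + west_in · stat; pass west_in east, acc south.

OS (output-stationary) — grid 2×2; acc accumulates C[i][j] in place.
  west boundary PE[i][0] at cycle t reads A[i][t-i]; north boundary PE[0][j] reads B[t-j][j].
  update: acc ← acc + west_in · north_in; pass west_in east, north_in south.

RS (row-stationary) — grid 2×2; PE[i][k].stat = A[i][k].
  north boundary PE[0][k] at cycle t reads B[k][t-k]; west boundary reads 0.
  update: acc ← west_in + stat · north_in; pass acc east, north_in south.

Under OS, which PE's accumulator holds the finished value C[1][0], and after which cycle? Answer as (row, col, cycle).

(row, col, cycle) = (1, 0, 2)

OS — PE[1][0] is where C[1][0] collects:
  @0  [1,0]  acc 0  |  →0  ↓0
  @1  [1,0]  acc 30  |  →6  ↓5
  @2  [1,0]  acc 40  |  →5  ↓2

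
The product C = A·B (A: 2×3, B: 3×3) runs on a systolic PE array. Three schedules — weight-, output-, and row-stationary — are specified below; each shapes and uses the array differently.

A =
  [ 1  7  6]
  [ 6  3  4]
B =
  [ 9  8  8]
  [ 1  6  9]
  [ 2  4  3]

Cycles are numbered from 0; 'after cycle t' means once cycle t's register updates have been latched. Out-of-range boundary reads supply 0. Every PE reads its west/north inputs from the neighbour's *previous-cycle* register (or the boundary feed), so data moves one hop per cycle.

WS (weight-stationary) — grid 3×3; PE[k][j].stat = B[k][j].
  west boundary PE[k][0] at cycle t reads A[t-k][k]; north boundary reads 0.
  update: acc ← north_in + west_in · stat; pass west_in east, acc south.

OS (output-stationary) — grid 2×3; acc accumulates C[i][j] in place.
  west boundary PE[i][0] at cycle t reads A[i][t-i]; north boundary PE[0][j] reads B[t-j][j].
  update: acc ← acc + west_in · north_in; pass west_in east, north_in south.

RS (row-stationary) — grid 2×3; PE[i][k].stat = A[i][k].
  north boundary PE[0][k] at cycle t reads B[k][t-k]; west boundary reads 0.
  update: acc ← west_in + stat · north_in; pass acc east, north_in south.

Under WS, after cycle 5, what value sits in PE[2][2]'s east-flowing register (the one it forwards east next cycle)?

WS 3×3: PE[2][2] cycle-by-cycle (with neighbour feeds):
  step 0 · PE1,2: acc=0; fwd→0 fwd↓0
  step 0 · PE2,1: acc=0; fwd→0 fwd↓0
  step 0 · PE2,2: acc=0; fwd→0 fwd↓0
  step 1 · PE1,2: acc=0; fwd→0 fwd↓0
  step 1 · PE2,1: acc=0; fwd→0 fwd↓0
  step 1 · PE2,2: acc=0; fwd→0 fwd↓0
  step 2 · PE1,2: acc=0; fwd→0 fwd↓0
  step 2 · PE2,1: acc=0; fwd→0 fwd↓0
  step 2 · PE2,2: acc=0; fwd→0 fwd↓0
  step 3 · PE1,2: acc=71; fwd→7 fwd↓71
  step 3 · PE2,1: acc=74; fwd→6 fwd↓74
  step 3 · PE2,2: acc=0; fwd→0 fwd↓0
  step 4 · PE1,2: acc=75; fwd→3 fwd↓75
  step 4 · PE2,1: acc=82; fwd→4 fwd↓82
  step 4 · PE2,2: acc=89; fwd→6 fwd↓89
  step 5 · PE1,2: acc=0; fwd→0 fwd↓0
  step 5 · PE2,1: acc=0; fwd→0 fwd↓0
  step 5 · PE2,2: acc=87; fwd→4 fwd↓87

register = 4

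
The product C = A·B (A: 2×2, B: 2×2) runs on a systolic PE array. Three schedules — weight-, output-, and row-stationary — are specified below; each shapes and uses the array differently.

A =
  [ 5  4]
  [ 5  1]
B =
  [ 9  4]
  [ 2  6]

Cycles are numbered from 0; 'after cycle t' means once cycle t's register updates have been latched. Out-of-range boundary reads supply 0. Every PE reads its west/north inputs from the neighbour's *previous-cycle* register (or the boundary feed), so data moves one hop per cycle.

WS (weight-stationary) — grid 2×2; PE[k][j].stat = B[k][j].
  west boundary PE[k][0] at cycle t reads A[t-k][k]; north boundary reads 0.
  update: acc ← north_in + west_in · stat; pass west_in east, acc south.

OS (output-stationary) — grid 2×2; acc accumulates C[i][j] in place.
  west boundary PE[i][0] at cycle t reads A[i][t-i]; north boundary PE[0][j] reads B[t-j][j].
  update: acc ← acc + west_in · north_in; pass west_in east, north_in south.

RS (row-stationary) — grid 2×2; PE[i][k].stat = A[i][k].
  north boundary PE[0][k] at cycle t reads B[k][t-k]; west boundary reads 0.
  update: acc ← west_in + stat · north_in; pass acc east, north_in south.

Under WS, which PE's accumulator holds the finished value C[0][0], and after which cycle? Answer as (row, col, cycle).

(row, col, cycle) = (1, 0, 1)

Under WS, C[0][0] lands at PE[1][0]:
  c0 r1c0: 0 / 0 / 0
  c1 r1c0: 53 / 4 / 53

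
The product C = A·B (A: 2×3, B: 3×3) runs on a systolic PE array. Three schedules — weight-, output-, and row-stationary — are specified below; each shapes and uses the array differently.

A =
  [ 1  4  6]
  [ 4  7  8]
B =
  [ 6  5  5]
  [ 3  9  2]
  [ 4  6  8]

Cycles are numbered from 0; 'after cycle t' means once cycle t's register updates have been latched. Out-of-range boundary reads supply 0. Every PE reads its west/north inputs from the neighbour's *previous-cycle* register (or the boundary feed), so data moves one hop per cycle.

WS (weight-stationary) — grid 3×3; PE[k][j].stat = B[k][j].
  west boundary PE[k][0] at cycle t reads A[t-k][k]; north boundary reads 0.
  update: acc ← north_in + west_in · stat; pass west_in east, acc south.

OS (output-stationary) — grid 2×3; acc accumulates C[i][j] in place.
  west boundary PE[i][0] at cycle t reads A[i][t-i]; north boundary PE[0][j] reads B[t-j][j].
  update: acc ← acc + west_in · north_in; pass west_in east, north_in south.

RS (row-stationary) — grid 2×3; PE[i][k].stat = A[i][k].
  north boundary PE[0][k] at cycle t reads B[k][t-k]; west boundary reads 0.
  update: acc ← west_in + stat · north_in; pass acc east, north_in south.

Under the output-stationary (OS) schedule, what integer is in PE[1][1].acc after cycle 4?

OS 2×3: PE[1][1] cycle-by-cycle (with neighbour feeds):
  0: (0,1).acc=0  regs=<0,0>
  0: (1,0).acc=0  regs=<0,0>
  0: (1,1).acc=0  regs=<0,0>
  1: (0,1).acc=5  regs=<1,5>
  1: (1,0).acc=24  regs=<4,6>
  1: (1,1).acc=0  regs=<0,0>
  2: (0,1).acc=41  regs=<4,9>
  2: (1,0).acc=45  regs=<7,3>
  2: (1,1).acc=20  regs=<4,5>
  3: (0,1).acc=77  regs=<6,6>
  3: (1,0).acc=77  regs=<8,4>
  3: (1,1).acc=83  regs=<7,9>
  4: (0,1).acc=77  regs=<0,0>
  4: (1,0).acc=77  regs=<0,0>
  4: (1,1).acc=131  regs=<8,6>

PE[1][1].acc = 131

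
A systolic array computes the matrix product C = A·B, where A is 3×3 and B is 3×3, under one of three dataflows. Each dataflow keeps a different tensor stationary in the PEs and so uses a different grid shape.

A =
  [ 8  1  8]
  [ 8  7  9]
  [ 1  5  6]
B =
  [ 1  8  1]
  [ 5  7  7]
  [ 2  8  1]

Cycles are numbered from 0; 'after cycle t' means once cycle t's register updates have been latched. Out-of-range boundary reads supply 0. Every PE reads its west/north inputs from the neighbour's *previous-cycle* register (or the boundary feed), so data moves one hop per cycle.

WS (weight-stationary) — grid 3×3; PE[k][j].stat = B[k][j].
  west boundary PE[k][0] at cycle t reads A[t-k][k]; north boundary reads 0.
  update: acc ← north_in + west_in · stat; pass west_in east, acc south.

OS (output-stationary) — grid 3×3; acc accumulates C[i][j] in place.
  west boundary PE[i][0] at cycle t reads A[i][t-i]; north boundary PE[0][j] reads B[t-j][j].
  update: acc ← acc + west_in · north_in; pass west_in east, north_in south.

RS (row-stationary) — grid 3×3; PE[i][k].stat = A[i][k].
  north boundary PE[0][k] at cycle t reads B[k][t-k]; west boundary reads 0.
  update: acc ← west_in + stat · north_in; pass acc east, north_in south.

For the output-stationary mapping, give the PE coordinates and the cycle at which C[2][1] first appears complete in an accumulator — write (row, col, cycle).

(row, col, cycle) = (2, 1, 5)

OS: C[2][1] accumulates in PE[2][1]:
  cycle 0: PE[2][1] → acc 0, east 0, south 0
  cycle 1: PE[2][1] → acc 0, east 0, south 0
  cycle 2: PE[2][1] → acc 0, east 0, south 0
  cycle 3: PE[2][1] → acc 8, east 1, south 8
  cycle 4: PE[2][1] → acc 43, east 5, south 7
  cycle 5: PE[2][1] → acc 91, east 6, south 8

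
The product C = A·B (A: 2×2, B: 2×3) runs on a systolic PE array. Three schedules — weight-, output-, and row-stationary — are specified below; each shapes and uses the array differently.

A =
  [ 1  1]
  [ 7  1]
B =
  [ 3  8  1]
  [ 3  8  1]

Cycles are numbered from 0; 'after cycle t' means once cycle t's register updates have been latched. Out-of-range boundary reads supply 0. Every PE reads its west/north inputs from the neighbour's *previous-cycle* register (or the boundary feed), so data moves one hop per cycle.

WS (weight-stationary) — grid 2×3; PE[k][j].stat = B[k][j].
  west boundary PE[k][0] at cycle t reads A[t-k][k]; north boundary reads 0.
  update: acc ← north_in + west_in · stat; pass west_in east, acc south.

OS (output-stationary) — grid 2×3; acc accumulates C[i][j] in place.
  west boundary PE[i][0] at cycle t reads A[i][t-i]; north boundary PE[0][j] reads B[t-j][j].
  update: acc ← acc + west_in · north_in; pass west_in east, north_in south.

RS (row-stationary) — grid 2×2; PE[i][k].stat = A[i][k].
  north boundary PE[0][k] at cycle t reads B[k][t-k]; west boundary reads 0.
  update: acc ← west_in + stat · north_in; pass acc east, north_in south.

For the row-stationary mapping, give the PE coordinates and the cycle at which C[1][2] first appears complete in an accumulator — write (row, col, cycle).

(row, col, cycle) = (1, 1, 4)

RS: C[1][2] accumulates in PE[1][1]:
  [0] (1,1) acc=0 (h:0 v:0)
  [1] (1,1) acc=0 (h:0 v:0)
  [2] (1,1) acc=24 (h:24 v:3)
  [3] (1,1) acc=64 (h:64 v:8)
  [4] (1,1) acc=8 (h:8 v:1)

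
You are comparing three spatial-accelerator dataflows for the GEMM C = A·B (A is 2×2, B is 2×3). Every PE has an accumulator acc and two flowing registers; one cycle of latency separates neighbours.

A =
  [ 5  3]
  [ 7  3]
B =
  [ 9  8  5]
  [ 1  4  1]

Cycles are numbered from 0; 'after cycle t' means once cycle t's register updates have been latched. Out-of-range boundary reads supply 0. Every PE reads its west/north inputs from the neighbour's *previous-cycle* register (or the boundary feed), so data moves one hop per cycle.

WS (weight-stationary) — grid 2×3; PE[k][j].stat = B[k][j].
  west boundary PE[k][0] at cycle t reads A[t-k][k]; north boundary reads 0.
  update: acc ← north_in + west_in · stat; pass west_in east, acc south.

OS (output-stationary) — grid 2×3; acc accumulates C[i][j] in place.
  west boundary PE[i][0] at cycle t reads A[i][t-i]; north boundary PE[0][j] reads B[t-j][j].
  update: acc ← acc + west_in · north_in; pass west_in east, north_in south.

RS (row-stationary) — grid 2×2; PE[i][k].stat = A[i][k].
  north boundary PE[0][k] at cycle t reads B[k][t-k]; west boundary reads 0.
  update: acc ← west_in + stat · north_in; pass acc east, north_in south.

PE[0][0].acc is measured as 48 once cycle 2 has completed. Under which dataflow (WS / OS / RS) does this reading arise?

— WS: 2×3; PE[0][0] trace:
  cycle 0: PE[0][0] → acc 45, east 5, south 45
  cycle 1: PE[0][0] → acc 63, east 7, south 63
  cycle 2: PE[0][0] → acc 0, east 0, south 0
— OS: 2×3; PE[0][0] trace:
  cycle 0: PE[0][0] → acc 45, east 5, south 9
  cycle 1: PE[0][0] → acc 48, east 3, south 1
  cycle 2: PE[0][0] → acc 48, east 0, south 0
— RS: 2×2; PE[0][0] trace:
  cycle 0: PE[0][0] → acc 45, east 45, south 9
  cycle 1: PE[0][0] → acc 40, east 40, south 8
  cycle 2: PE[0][0] → acc 25, east 25, south 5

dataflow = OS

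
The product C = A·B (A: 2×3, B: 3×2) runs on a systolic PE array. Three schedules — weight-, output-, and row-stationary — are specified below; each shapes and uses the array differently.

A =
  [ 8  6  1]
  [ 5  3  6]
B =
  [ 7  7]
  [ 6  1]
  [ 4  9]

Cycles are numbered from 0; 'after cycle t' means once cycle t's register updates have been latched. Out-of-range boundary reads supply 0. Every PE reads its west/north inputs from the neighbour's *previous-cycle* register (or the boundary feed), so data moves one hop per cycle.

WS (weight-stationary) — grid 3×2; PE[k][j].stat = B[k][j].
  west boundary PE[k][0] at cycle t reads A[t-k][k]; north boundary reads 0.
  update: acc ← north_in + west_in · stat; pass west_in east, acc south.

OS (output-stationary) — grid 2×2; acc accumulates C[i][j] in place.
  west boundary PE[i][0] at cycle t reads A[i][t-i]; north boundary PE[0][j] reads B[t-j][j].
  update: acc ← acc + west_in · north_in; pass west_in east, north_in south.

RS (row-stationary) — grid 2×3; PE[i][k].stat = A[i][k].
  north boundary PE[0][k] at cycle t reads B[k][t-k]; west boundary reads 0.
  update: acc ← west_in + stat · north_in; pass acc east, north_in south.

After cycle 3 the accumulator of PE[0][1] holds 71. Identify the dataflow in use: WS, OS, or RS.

— WS: 3×2; PE[0][1] trace:
  t=0 PE[0][1]: acc=0 h=0 v=0
  t=1 PE[0][1]: acc=56 h=8 v=56
  t=2 PE[0][1]: acc=35 h=5 v=35
  t=3 PE[0][1]: acc=0 h=0 v=0
— OS: 2×2; PE[0][1] trace:
  t=0 PE[0][1]: acc=0 h=0 v=0
  t=1 PE[0][1]: acc=56 h=8 v=7
  t=2 PE[0][1]: acc=62 h=6 v=1
  t=3 PE[0][1]: acc=71 h=1 v=9
— RS: 2×3; PE[0][1] trace:
  t=0 PE[0][1]: acc=0 h=0 v=0
  t=1 PE[0][1]: acc=92 h=92 v=6
  t=2 PE[0][1]: acc=62 h=62 v=1
  t=3 PE[0][1]: acc=0 h=0 v=0

dataflow = OS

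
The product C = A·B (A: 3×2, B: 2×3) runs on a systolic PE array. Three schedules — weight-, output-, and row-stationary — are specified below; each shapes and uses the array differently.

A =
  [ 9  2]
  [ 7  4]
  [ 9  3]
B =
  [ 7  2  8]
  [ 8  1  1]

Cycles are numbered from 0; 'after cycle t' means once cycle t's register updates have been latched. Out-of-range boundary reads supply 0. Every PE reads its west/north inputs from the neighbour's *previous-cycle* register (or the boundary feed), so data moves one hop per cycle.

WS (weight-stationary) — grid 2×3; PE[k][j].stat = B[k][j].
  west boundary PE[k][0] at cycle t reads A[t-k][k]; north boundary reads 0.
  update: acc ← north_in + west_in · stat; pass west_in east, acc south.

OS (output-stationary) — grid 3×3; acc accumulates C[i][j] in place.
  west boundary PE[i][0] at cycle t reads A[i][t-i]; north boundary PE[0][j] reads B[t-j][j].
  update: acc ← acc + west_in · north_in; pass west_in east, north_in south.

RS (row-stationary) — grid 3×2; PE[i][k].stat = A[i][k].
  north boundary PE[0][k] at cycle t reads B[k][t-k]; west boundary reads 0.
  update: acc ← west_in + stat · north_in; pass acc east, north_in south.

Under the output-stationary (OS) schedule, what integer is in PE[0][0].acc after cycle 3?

OS (3×3). Following PE[0][0] plus its west/north inputs:
  c0 r0c0: 63 / 9 / 7
  c1 r0c0: 79 / 2 / 8
  c2 r0c0: 79 / 0 / 0
  c3 r0c0: 79 / 0 / 0

PE[0][0].acc = 79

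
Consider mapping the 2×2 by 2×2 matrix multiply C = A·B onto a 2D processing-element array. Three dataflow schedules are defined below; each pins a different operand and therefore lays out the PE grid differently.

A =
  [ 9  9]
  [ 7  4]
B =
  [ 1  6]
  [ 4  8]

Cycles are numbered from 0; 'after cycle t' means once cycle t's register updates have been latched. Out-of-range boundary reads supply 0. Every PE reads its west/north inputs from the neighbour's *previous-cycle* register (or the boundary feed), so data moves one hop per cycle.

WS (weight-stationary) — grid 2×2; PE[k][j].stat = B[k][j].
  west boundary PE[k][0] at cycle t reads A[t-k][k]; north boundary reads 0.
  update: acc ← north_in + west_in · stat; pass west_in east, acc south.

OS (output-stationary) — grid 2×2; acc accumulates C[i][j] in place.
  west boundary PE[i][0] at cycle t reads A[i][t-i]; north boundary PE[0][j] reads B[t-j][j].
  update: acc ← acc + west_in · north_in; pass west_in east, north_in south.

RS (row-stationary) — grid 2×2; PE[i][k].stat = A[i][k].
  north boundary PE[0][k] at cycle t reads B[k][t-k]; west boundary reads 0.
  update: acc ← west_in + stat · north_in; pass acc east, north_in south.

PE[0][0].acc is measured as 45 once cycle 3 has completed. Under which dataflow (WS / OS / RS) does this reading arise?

WS (2×2 grid), PE[0][0]:
  0: (0,0).acc=9  regs=<9,9>
  1: (0,0).acc=7  regs=<7,7>
  2: (0,0).acc=0  regs=<0,0>
  3: (0,0).acc=0  regs=<0,0>
OS (2×2 grid), PE[0][0]:
  0: (0,0).acc=9  regs=<9,1>
  1: (0,0).acc=45  regs=<9,4>
  2: (0,0).acc=45  regs=<0,0>
  3: (0,0).acc=45  regs=<0,0>
RS (2×2 grid), PE[0][0]:
  0: (0,0).acc=9  regs=<9,1>
  1: (0,0).acc=54  regs=<54,6>
  2: (0,0).acc=0  regs=<0,0>
  3: (0,0).acc=0  regs=<0,0>

dataflow = OS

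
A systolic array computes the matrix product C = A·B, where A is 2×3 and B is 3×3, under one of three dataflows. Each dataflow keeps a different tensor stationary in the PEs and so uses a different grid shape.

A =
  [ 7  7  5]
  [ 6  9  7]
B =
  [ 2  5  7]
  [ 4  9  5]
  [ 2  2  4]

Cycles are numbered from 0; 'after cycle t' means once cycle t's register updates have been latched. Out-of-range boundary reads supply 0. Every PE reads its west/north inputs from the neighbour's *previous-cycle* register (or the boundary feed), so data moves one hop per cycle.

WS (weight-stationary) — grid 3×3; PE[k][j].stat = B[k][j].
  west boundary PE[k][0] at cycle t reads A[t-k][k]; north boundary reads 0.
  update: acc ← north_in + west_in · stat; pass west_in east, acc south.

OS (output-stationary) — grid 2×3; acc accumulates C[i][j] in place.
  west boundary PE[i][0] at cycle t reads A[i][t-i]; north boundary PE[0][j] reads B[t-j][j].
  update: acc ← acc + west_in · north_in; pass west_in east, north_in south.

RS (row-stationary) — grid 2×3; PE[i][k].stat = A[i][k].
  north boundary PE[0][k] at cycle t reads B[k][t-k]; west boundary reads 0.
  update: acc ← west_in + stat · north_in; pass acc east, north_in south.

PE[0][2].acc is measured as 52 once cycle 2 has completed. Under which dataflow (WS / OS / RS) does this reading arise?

dataflow = RS

WS [3×3] PE[0][2] across cycles:
  after 0 — PE[0][2] acc=0, pass-E 0, pass-S 0
  after 1 — PE[0][2] acc=0, pass-E 0, pass-S 0
  after 2 — PE[0][2] acc=49, pass-E 7, pass-S 49
OS [2×3] PE[0][2] across cycles:
  after 0 — PE[0][2] acc=0, pass-E 0, pass-S 0
  after 1 — PE[0][2] acc=0, pass-E 0, pass-S 0
  after 2 — PE[0][2] acc=49, pass-E 7, pass-S 7
RS [2×3] PE[0][2] across cycles:
  after 0 — PE[0][2] acc=0, pass-E 0, pass-S 0
  after 1 — PE[0][2] acc=0, pass-E 0, pass-S 0
  after 2 — PE[0][2] acc=52, pass-E 52, pass-S 2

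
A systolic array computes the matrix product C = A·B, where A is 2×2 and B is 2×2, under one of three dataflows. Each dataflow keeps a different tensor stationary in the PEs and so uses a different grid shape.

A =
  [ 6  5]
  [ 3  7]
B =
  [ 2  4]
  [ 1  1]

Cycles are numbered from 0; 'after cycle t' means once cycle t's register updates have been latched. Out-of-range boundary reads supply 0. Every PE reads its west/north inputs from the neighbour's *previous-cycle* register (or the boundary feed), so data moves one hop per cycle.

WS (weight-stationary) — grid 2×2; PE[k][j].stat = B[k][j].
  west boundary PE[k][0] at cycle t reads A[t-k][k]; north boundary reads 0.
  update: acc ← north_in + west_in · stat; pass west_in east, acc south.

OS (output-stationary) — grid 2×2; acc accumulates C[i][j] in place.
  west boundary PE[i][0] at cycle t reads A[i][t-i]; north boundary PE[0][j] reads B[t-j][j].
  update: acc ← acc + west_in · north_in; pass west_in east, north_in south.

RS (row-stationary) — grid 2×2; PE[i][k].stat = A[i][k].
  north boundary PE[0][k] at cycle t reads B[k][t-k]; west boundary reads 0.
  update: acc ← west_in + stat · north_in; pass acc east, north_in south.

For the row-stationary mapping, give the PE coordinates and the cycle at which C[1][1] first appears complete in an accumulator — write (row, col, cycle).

(row, col, cycle) = (1, 1, 3)

Under RS, C[1][1] lands at PE[1][1]:
  c0 r1c1: 0 / 0 / 0
  c1 r1c1: 0 / 0 / 0
  c2 r1c1: 13 / 13 / 1
  c3 r1c1: 19 / 19 / 1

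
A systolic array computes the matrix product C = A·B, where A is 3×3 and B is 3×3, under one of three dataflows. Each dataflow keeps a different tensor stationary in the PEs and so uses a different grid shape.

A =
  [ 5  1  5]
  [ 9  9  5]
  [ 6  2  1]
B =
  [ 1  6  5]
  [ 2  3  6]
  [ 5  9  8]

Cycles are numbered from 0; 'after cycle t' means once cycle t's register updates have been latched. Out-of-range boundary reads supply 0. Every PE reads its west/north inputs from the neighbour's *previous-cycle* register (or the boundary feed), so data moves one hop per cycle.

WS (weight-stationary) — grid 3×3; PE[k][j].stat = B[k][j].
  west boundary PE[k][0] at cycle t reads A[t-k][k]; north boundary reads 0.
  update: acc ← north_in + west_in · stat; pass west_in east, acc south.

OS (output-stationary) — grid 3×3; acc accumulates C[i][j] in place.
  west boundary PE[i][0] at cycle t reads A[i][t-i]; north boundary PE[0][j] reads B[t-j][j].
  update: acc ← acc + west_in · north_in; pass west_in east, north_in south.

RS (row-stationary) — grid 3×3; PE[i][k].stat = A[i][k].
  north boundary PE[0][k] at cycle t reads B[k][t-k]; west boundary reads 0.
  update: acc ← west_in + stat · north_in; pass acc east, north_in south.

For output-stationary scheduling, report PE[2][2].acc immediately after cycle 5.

OS on a 3×3 grid — tracing PE[2][2] and its feeders:
  @0  [1,2]  acc 0  |  →0  ↓0
  @0  [2,1]  acc 0  |  →0  ↓0
  @0  [2,2]  acc 0  |  →0  ↓0
  @1  [1,2]  acc 0  |  →0  ↓0
  @1  [2,1]  acc 0  |  →0  ↓0
  @1  [2,2]  acc 0  |  →0  ↓0
  @2  [1,2]  acc 0  |  →0  ↓0
  @2  [2,1]  acc 0  |  →0  ↓0
  @2  [2,2]  acc 0  |  →0  ↓0
  @3  [1,2]  acc 45  |  →9  ↓5
  @3  [2,1]  acc 36  |  →6  ↓6
  @3  [2,2]  acc 0  |  →0  ↓0
  @4  [1,2]  acc 99  |  →9  ↓6
  @4  [2,1]  acc 42  |  →2  ↓3
  @4  [2,2]  acc 30  |  →6  ↓5
  @5  [1,2]  acc 139  |  →5  ↓8
  @5  [2,1]  acc 51  |  →1  ↓9
  @5  [2,2]  acc 42  |  →2  ↓6

PE[2][2].acc = 42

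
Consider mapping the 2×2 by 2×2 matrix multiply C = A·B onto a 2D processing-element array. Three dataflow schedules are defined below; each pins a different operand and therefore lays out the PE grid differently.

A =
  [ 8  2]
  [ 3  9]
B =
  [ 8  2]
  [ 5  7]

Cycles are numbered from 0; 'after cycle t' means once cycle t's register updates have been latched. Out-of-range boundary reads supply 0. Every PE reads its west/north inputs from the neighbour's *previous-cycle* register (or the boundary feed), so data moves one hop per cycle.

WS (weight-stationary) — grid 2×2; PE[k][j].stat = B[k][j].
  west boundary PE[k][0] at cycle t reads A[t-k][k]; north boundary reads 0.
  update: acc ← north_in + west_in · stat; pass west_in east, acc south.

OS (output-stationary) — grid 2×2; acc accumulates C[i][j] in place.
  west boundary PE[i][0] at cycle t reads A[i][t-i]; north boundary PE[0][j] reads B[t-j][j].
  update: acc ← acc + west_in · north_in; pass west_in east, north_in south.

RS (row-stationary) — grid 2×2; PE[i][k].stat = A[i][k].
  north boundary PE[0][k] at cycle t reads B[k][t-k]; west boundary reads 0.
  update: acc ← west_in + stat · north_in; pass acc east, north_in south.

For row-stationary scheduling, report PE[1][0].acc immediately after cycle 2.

RS on a 2×2 grid — tracing PE[1][0] and its feeders:
  [0] (0,0) acc=64 (h:64 v:8)
  [0] (1,0) acc=0 (h:0 v:0)
  [1] (0,0) acc=16 (h:16 v:2)
  [1] (1,0) acc=24 (h:24 v:8)
  [2] (0,0) acc=0 (h:0 v:0)
  [2] (1,0) acc=6 (h:6 v:2)

PE[1][0].acc = 6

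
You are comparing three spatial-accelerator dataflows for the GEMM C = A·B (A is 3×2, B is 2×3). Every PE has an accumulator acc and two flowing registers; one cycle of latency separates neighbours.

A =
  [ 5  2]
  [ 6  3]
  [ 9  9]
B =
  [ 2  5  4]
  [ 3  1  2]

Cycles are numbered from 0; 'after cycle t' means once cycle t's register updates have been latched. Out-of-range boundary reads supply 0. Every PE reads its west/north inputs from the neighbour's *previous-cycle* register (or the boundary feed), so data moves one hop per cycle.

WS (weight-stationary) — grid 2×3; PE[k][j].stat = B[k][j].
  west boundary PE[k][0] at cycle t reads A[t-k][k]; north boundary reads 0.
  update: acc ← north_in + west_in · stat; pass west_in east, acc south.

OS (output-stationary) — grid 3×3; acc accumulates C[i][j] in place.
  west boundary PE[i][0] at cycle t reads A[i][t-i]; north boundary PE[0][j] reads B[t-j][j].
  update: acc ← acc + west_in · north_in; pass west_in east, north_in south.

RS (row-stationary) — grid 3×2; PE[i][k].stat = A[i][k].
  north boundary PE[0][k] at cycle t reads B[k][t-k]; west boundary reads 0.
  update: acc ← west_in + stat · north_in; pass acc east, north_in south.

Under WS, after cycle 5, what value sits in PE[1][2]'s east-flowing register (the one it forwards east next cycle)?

WS 2×3: PE[1][2] cycle-by-cycle (with neighbour feeds):
  0: (0,2).acc=0  regs=<0,0>
  0: (1,1).acc=0  regs=<0,0>
  0: (1,2).acc=0  regs=<0,0>
  1: (0,2).acc=0  regs=<0,0>
  1: (1,1).acc=0  regs=<0,0>
  1: (1,2).acc=0  regs=<0,0>
  2: (0,2).acc=20  regs=<5,20>
  2: (1,1).acc=27  regs=<2,27>
  2: (1,2).acc=0  regs=<0,0>
  3: (0,2).acc=24  regs=<6,24>
  3: (1,1).acc=33  regs=<3,33>
  3: (1,2).acc=24  regs=<2,24>
  4: (0,2).acc=36  regs=<9,36>
  4: (1,1).acc=54  regs=<9,54>
  4: (1,2).acc=30  regs=<3,30>
  5: (0,2).acc=0  regs=<0,0>
  5: (1,1).acc=0  regs=<0,0>
  5: (1,2).acc=54  regs=<9,54>

register = 9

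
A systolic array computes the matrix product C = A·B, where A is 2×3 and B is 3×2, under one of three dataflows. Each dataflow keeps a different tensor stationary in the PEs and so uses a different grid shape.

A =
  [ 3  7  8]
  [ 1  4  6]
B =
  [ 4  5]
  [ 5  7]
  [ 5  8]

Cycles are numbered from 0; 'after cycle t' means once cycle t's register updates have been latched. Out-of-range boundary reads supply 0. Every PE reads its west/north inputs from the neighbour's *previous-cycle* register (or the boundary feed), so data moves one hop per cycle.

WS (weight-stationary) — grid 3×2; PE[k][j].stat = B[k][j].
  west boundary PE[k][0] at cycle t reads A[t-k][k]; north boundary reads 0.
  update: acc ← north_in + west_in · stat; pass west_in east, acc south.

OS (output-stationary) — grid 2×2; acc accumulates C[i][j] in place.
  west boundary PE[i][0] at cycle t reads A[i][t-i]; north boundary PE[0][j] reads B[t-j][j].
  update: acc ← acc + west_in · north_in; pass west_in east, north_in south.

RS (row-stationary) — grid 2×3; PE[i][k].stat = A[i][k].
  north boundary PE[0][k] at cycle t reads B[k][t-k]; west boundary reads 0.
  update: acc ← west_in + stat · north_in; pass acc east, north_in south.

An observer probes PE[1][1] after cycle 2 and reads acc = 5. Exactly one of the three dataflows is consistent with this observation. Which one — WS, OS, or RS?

WS (3×2 grid), PE[1][1]:
  after 0 — PE[1][1] acc=0, pass-E 0, pass-S 0
  after 1 — PE[1][1] acc=0, pass-E 0, pass-S 0
  after 2 — PE[1][1] acc=64, pass-E 7, pass-S 64
OS (2×2 grid), PE[1][1]:
  after 0 — PE[1][1] acc=0, pass-E 0, pass-S 0
  after 1 — PE[1][1] acc=0, pass-E 0, pass-S 0
  after 2 — PE[1][1] acc=5, pass-E 1, pass-S 5
RS (2×3 grid), PE[1][1]:
  after 0 — PE[1][1] acc=0, pass-E 0, pass-S 0
  after 1 — PE[1][1] acc=0, pass-E 0, pass-S 0
  after 2 — PE[1][1] acc=24, pass-E 24, pass-S 5

dataflow = OS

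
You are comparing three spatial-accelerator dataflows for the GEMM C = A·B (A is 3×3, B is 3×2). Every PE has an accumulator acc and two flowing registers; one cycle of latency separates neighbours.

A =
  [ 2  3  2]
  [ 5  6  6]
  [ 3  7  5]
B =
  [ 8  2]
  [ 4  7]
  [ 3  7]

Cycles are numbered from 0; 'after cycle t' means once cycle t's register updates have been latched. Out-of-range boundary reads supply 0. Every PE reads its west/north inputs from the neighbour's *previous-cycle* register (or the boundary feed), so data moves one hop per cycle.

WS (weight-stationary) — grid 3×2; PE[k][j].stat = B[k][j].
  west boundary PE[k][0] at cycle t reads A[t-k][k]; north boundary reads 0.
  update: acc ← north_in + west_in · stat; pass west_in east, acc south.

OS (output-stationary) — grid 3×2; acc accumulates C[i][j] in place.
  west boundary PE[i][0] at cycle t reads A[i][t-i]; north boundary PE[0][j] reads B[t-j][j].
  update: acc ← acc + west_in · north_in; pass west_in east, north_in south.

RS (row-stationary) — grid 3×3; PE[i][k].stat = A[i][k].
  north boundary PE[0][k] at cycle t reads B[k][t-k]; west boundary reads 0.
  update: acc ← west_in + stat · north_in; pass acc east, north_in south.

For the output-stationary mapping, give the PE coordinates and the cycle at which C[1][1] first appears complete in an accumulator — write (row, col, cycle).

OS: C[1][1] accumulates in PE[1][1]:
  @0  [1,1]  acc 0  |  →0  ↓0
  @1  [1,1]  acc 0  |  →0  ↓0
  @2  [1,1]  acc 10  |  →5  ↓2
  @3  [1,1]  acc 52  |  →6  ↓7
  @4  [1,1]  acc 94  |  →6  ↓7

(row, col, cycle) = (1, 1, 4)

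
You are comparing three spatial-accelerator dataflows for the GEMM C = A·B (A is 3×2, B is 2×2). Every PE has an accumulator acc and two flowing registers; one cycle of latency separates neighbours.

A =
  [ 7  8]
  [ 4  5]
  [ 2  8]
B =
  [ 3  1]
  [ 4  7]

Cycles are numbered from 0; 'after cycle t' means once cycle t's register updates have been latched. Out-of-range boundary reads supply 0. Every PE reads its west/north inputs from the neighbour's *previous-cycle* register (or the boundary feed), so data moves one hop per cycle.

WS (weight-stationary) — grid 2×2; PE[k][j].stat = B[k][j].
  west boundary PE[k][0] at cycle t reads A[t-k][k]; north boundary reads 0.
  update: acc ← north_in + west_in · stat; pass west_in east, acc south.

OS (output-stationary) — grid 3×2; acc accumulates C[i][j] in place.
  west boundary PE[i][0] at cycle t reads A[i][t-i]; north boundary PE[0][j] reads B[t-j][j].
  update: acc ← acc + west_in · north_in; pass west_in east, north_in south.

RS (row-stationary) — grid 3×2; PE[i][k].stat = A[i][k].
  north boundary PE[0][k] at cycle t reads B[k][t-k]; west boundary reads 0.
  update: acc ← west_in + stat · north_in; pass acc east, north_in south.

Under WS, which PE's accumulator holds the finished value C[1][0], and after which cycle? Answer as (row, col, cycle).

Under WS, C[1][0] lands at PE[1][0]:
  0: (1,0).acc=0  regs=<0,0>
  1: (1,0).acc=53  regs=<8,53>
  2: (1,0).acc=32  regs=<5,32>

(row, col, cycle) = (1, 0, 2)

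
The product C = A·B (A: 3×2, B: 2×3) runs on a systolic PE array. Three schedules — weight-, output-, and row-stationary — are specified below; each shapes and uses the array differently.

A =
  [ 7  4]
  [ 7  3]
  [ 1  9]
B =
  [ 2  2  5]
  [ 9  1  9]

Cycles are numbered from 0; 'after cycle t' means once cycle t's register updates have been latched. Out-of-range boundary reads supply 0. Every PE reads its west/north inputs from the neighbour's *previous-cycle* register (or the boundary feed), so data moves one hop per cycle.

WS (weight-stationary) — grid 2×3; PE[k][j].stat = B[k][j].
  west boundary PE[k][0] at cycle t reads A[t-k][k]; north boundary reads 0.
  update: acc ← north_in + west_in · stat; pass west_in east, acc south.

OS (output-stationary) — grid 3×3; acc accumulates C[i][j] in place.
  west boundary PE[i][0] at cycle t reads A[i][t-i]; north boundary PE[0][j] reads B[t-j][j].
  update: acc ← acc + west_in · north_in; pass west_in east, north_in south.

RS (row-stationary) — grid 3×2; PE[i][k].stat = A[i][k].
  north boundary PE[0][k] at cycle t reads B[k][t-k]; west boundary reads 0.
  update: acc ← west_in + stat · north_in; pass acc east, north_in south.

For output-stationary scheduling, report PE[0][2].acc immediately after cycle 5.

PE[0][2].acc = 71

OS (3×3). Following PE[0][2] plus its west/north inputs:
  [0] (0,1) acc=0 (h:0 v:0)
  [0] (0,2) acc=0 (h:0 v:0)
  [1] (0,1) acc=14 (h:7 v:2)
  [1] (0,2) acc=0 (h:0 v:0)
  [2] (0,1) acc=18 (h:4 v:1)
  [2] (0,2) acc=35 (h:7 v:5)
  [3] (0,1) acc=18 (h:0 v:0)
  [3] (0,2) acc=71 (h:4 v:9)
  [4] (0,1) acc=18 (h:0 v:0)
  [4] (0,2) acc=71 (h:0 v:0)
  [5] (0,1) acc=18 (h:0 v:0)
  [5] (0,2) acc=71 (h:0 v:0)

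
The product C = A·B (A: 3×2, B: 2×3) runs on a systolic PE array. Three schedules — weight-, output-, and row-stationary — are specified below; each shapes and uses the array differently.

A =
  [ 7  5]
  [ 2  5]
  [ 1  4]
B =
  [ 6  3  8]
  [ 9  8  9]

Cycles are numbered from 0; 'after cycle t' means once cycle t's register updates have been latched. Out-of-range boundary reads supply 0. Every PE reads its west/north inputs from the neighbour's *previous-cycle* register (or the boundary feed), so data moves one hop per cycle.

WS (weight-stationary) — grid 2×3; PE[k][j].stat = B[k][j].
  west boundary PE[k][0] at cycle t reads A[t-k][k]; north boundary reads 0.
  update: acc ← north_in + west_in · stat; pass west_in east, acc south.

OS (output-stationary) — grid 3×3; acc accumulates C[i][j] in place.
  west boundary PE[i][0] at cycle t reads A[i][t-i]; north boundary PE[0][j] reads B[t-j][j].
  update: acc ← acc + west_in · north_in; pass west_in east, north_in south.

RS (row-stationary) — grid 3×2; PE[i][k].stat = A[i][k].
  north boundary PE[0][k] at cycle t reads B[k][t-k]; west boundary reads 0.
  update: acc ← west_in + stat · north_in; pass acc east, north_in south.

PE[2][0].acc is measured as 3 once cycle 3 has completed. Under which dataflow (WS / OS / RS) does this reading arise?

WS (2×3): PE[2][0] does not exist.
OS (3×3 grid), PE[2][0]:
  c0 r2c0: 0 / 0 / 0
  c1 r2c0: 0 / 0 / 0
  c2 r2c0: 6 / 1 / 6
  c3 r2c0: 42 / 4 / 9
RS (3×2 grid), PE[2][0]:
  c0 r2c0: 0 / 0 / 0
  c1 r2c0: 0 / 0 / 0
  c2 r2c0: 6 / 6 / 6
  c3 r2c0: 3 / 3 / 3

dataflow = RS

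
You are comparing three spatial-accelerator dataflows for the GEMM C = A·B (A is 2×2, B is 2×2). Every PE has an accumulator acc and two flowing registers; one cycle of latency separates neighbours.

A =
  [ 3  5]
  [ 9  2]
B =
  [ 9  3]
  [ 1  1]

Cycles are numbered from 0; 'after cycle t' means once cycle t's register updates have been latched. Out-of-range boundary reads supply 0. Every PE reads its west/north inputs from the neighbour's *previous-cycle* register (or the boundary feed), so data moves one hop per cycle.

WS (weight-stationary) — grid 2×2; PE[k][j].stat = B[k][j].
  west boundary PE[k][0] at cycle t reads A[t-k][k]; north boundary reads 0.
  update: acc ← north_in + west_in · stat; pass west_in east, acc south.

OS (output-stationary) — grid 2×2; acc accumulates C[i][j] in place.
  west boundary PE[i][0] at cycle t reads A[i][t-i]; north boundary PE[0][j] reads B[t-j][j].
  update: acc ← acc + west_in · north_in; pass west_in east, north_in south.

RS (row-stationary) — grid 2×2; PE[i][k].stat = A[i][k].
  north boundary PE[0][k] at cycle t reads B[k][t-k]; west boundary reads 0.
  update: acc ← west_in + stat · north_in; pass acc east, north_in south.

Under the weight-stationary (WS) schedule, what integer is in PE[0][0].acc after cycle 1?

Tracing WS — 2×2 array, target PE[0][0]:
  0: (0,0).acc=27  regs=<3,27>
  1: (0,0).acc=81  regs=<9,81>

PE[0][0].acc = 81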